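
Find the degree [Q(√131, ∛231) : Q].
[Q(√131, ∛231) : Q] = 6

Let L = Q(√131, ∛231). Since Q(√131) ⊂ L and [Q(√131):Q] = 2, the tower law gives 2 | [L:Q]. Likewise Q(∛231) ⊂ L with [Q(∛231):Q] = 3 (because 231 is not a perfect cube), so 3 | [L:Q]. As gcd(2,3) = 1, [L:Q] is divisible by 6. Conversely L is generated over Q by √131 and ∛231, so [L:Q] ≤ 2·3 = 6. Therefore [Q(√131, ∛231) : Q] = 6.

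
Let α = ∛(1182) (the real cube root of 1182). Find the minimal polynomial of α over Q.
m_α(x) = x^3 - 1182

α satisfies α^3 = 1182, so x^3 - 1182 annihilates α. By the rational root test, a rational root p/q (in lowest terms) of x^3 - 1182 would satisfy p^3 = 1182 q^3, forcing q = 1 and p^3 = 1182; but 1182 is not a perfect cube, contradiction. A monic cubic over Q with no rational root is irreducible (any nontrivial factorization would include a linear factor). Hence x^3 - 1182 is the minimal polynomial of α, and in particular [Q(α):Q] = 3.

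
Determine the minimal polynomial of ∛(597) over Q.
m_α(x) = x^3 - 597

α satisfies α^3 = 597, so x^3 - 597 annihilates α. By the rational root test, a rational root p/q (in lowest terms) of x^3 - 597 would satisfy p^3 = 597 q^3, forcing q = 1 and p^3 = 597; but 597 is not a perfect cube, contradiction. A monic cubic over Q with no rational root is irreducible (any nontrivial factorization would include a linear factor). Hence x^3 - 597 is the minimal polynomial of α, and in particular [Q(α):Q] = 3.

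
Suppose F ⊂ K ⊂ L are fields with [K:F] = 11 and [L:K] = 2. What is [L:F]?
[L:F] = 22

The tower law says that for any tower of field extensions F ⊂ K ⊂ L with finite degrees, [L:F] = [L:K] · [K:F]. Here this gives [L:F] = 2 · 11 = 22.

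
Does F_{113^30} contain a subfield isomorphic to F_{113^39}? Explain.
No: F_{113^39} is not a subfield of F_{113^30}

F_{p^m} embeds in F_{p^n} iff m | n. Here 39 ∤ 30 (since 30 = 0·39 + 30 with remainder 30 ≠ 0), so F_{113^39} is not a subfield of F_{113^30}. Equivalently: if it were, the tower law would give 39 = [F_{113^39}:F_113] dividing [F_{113^30}:F_113] = 30, contradiction.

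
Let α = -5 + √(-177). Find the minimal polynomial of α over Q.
m_α(x) = x^2 + 10x + 202

From α + 5 = √(-177), squaring gives (α + 5)^2 = -177, i.e. α^2 + 10α + 25 = -177, so α^2 + 10α + 202 = 0. The discriminant of x^2 + 10x + 202 is (10)^2 - 4·(202) = 100 - 808 = -708, and 4·(-177) is not a perfect square in Q since -177 is squarefree and ≠ 1. Hence x^2 + 10x + 202 is irreducible over Q and is the minimal polynomial of α.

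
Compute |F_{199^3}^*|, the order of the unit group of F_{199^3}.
|F_{199^3}^*| = 7880598

F_{199^3} has 199^3 = 7880599 elements; its multiplicative group consists of all nonzero elements, so |F_{199^3}^*| = 7880599 - 1 = 7880598. (It is cyclic since any finite subgroup of the multiplicative group of a field is cyclic.)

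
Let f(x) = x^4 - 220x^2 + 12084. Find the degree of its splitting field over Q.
[K : Q] = 4

Solving the quadratic in x^2: x^2 = (220 ± √(220^2 - 4·12084))/2 = (220 ± √64)/2 = (220 ± 8)/2, giving x^2 = 114 or x^2 = 106. So f(x) = (x^2 - 114)(x^2 - 106) and the roots of f are ±√114, ±√106. Hence the splitting field is K = Q(√114, √106). Since 114 and 106 are distinct squarefree integers > 1, their product 12084 is not a perfect square, so √106 ∉ Q(√114). By the tower law [K:Q] = [Q(√114,√106):Q(√114)] · [Q(√114):Q] = 2 · 2 = 4.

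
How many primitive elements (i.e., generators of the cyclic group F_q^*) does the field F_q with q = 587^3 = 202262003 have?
There are φ(202262002) = 100442160 primitive elements

F_q^* is cyclic of order q - 1 = 202262002. A cyclic group of order m has exactly φ(m) generators. Here m = 202262002 = 2 · 293 · 547 · 631, so the number of primitive elements is φ(202262002) = 100442160.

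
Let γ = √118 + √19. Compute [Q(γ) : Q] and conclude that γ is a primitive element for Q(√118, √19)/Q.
[Q(γ) : Q] = 4 (equivalently, Q(γ) = Q(√118, √19))

Obviously Q(γ) ⊆ Q(√118, √19), and [Q(√118, √19):Q] = 4 (since 118, 19 are distinct squarefree integers > 1 with 2242 not a perfect square). To show equality we compute the minimal polynomial of γ. From γ = √118 + √19: γ^2 = 118 + 2√(2242) + 19 = 137 + 2√(2242), so γ^2 - 137 = 2√(2242); squaring, (γ^2 - 137)^2 = 4·2242, i.e. γ^4 - 274γ^2 + 18769 - 8968 = 0, i.e. γ^4 - 274γ^2 + 9801 = 0. So γ is a root of x^4 - 274x^2 + 9801. This polynomial is irreducible over Q: it has no rational root (each ±√118 ± √19 is irrational), and any factorization into two quadratics over Q would force √(2242) ∈ Q (pairing opposite roots) or √118, √19 ∈ Q (other pairings), all impossible. Hence [Q(γ):Q] = 4 = [Q(√118, √19):Q], so Q(γ) = Q(√118, √19).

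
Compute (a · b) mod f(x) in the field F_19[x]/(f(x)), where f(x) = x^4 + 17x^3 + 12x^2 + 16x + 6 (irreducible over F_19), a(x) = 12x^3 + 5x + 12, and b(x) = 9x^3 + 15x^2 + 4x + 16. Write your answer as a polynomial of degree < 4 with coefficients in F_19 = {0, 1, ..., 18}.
a · b ≡ 8x^3 + 10x^2 + 15x + 17 (mod f(x))

Multiply in F_19[x]: a(x)·b(x) = (12x^3 + 5x + 12)·(9x^3 + 15x^2 + 4x + 16) = 13x^6 + 9x^5 + 17x^4 + 14x^3 + 10x^2 + 14x + 2. This has degree ≥ 4, so divide by f(x) over F_19: 13x^6 + 9x^5 + 17x^4 + 14x^3 + 10x^2 + 14x + 2 = (13x^2 + 16x + 7)·(x^4 + 17x^3 + 12x^2 + 16x + 6) + (8x^3 + 10x^2 + 15x + 17). Hence a·b ≡ 8x^3 + 10x^2 + 15x + 17 (mod f). (F_19[x]/(f) is a field with 19^4 = 130321 elements since f is irreducible of degree 4.)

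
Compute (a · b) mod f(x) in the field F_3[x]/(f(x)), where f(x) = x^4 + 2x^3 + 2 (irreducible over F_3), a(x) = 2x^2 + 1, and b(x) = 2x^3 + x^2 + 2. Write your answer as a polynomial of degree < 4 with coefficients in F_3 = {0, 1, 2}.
a · b ≡ 2x^3 + 2x^2 + x + 2 (mod f(x))

Multiply in F_3[x]: a(x)·b(x) = (2x^2 + 1)·(2x^3 + x^2 + 2) = x^5 + 2x^4 + 2x^3 + 2x^2 + 2. This has degree ≥ 4, so divide by f(x) over F_3: x^5 + 2x^4 + 2x^3 + 2x^2 + 2 = (x)·(x^4 + 2x^3 + 2) + (2x^3 + 2x^2 + x + 2). Hence a·b ≡ 2x^3 + 2x^2 + x + 2 (mod f). (F_3[x]/(f) is a field with 3^4 = 81 elements since f is irreducible of degree 4.)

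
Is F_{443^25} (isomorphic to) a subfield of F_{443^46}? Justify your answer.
No: F_{443^25} is not a subfield of F_{443^46}

F_{p^m} embeds in F_{p^n} iff m | n. Here 25 ∤ 46 (since 46 = 1·25 + 21 with remainder 21 ≠ 0), so F_{443^25} is not a subfield of F_{443^46}. Equivalently: if it were, the tower law would give 25 = [F_{443^25}:F_443] dividing [F_{443^46}:F_443] = 46, contradiction.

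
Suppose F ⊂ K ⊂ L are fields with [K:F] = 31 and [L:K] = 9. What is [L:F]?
[L:F] = 279

The tower law says that for any tower of field extensions F ⊂ K ⊂ L with finite degrees, [L:F] = [L:K] · [K:F]. Here this gives [L:F] = 9 · 31 = 279.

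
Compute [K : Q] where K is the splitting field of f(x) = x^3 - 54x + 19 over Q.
[K : Q] = 6

By the rational root test, any rational root of the monic integer polynomial f(x) = x^3 - 54x + 19 must be an integer dividing the constant term 19, i.e. one of ±{1, 19}. Evaluating: f(1) = -34, f(-1) = 72, f(19) = 5852, f(-19) = -5814; none is 0, so f has no rational root and is therefore irreducible over Q (a cubic with no linear factor over a field is irreducible). For an irreducible cubic, the Galois group is A_3 or S_3 according as the discriminant disc(f) = -4a^3 - 27b^2 = -4·(-54)^3 - 27·(19)^2 = 620109 is or is not a square in Q. Here disc(f) = 620109 is not a perfect square in Q, so the Galois group of f over Q is not contained in A_3 and must be all of S_3. The splitting field has degree |S_3| = 6 over Q, so [K : Q] = 6.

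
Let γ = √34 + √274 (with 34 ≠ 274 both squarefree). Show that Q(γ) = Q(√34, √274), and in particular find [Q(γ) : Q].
[Q(γ) : Q] = 4 (equivalently, Q(γ) = Q(√34, √274))

Obviously Q(γ) ⊆ Q(√34, √274), and [Q(√34, √274):Q] = 4 (since 34, 274 are distinct squarefree integers > 1 with 9316 not a perfect square). To show equality we compute the minimal polynomial of γ. From γ = √34 + √274: γ^2 = 34 + 2√(9316) + 274 = 308 + 2√(9316), so γ^2 - 308 = 2√(9316); squaring, (γ^2 - 308)^2 = 4·9316, i.e. γ^4 - 616γ^2 + 94864 - 37264 = 0, i.e. γ^4 - 616γ^2 + 57600 = 0. So γ is a root of x^4 - 616x^2 + 57600. This polynomial is irreducible over Q: it has no rational root (each ±√34 ± √274 is irrational), and any factorization into two quadratics over Q would force √(9316) ∈ Q (pairing opposite roots) or √34, √274 ∈ Q (other pairings), all impossible. Hence [Q(γ):Q] = 4 = [Q(√34, √274):Q], so Q(γ) = Q(√34, √274).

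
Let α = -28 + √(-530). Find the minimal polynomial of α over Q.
m_α(x) = x^2 + 56x + 1314

From α + 28 = √(-530), squaring gives (α + 28)^2 = -530, i.e. α^2 + 56α + 784 = -530, so α^2 + 56α + 1314 = 0. The discriminant of x^2 + 56x + 1314 is (56)^2 - 4·(1314) = 3136 - 5256 = -2120, and 4·(-530) is not a perfect square in Q since -530 is squarefree and ≠ 1. Hence x^2 + 56x + 1314 is irreducible over Q and is the minimal polynomial of α.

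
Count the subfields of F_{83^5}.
F_{83^5} has 2 subfields

The subfields of F_{p^n} are exactly the fields F_{p^d} for d | n (each is the fixed field of the unique index-d subgroup of Gal(F_{p^n}/F_p) ≅ Z/nZ). The divisors of n = 5 are {1, 5}, giving 2 subfields: F_{83^1}, F_{83^5}.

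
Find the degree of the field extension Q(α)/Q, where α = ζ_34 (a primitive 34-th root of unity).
[Q(α):Q] = 16

The minimal polynomial of ζ_34 over Q is the 34-th cyclotomic polynomial Φ_34(x), which is irreducible over Q and has degree φ(34) = 16. Hence [Q(α):Q] = φ(34) = 16.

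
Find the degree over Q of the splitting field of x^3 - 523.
[K : Q] = 6

The roots of x^3 - 523 are ∛523, ω∛523, ω^2∛523 where ω = e^(2πi/3) is a primitive cube root of unity, so K = Q(∛523, ω). Now [Q(∛523):Q] = 3 (since 523 is not a perfect cube, x^3 - 523 is irreducible) and [Q(ω):Q] = 2. Both 2 and 3 divide [K:Q], and [K:Q] ≤ 3·2 = 6, so [K:Q] = 6. (Equivalently: Q(∛523) ⊂ R but ω ∉ R, so [K : Q(∛523)] = 2.)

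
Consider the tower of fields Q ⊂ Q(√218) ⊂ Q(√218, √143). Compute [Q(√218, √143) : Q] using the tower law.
[Q(√218, √143) : Q] = 4

[Q(√218):Q] = 2 (min poly x^2 - 218, irreducible since 218 is squarefree > 1). For the top step, suppose √143 ∈ Q(√218), say √143 = c + d√218 with c, d ∈ Q. Squaring: 143 = c^2 + 218d^2 + 2cd√218. Since √218 ∉ Q this forces 2cd = 0. If d = 0 then √143 = c ∈ Q, contradicting 143 squarefree > 1. If c = 0 then 143 = 218d^2, so 218·143 = (218d)^2 is a perfect square in Q — but 218·143 = 31174 is not a perfect square (since 218 and 143 are distinct squarefree integers). Contradiction. Hence √143 ∉ Q(√218), so x^2 - 143 stays irreducible over Q(√218) and [Q(√218, √143) : Q(√218)] = 2. By the tower law, [Q(√218, √143) : Q] = 2 · 2 = 4.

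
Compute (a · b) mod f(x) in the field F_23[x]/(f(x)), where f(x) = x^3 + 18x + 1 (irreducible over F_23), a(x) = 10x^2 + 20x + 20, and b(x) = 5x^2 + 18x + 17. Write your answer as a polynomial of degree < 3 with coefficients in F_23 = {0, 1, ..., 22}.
a · b ≡ 6x^2 + 3x + 14 (mod f(x))

Multiply in F_23[x]: a(x)·b(x) = (10x^2 + 20x + 20)·(5x^2 + 18x + 17) = 4x^4 + 4x^3 + 9x^2 + 10x + 18. This has degree ≥ 3, so divide by f(x) over F_23: 4x^4 + 4x^3 + 9x^2 + 10x + 18 = (4x + 4)·(x^3 + 18x + 1) + (6x^2 + 3x + 14). Hence a·b ≡ 6x^2 + 3x + 14 (mod f). (F_23[x]/(f) is a field with 23^3 = 12167 elements since f is irreducible of degree 3.)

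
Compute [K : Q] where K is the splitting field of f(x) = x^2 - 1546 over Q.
[K : Q] = 2

f(x) = x^2 - 1546 factors as (x - √1546)(x + √1546). The splitting field is K = Q(√1546). Since 1546 is squarefree and > 1, it is not a perfect square, so x^2 - 1546 is irreducible over Q and [Q(√1546) : Q] = 2. Hence [K : Q] = 2.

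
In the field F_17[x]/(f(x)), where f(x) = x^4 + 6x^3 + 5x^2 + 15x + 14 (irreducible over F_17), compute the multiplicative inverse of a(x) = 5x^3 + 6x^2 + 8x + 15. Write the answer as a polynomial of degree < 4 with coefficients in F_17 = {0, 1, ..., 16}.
a(x)^(-1) ≡ 9x^3 + 9x^2 + 2x + 11 (mod f(x))

Since f is irreducible over F_17, F_17[x]/(f) is a field and a(x) ≠ 0 has an inverse. Apply the extended Euclidean algorithm to f(x) and a(x) in F_17[x]: f(x) = (7x + 3)·a(x) + (16x^2 + 5x + 3);  a(x) = (12x + 3)·(16x^2 + 5x + 3) + (8x + 6);  (16x^2 + 5x + 3) = (2x + 14)·(8x + 6) + (4). The last nonzero remainder is the constant 4 = gcd(f, a) in F_17. Back-substituting through the division chain expresses 4 = s(x)·a(x) + t(x)·f(x) with s(x) ≡ 2x^3 + 2x^2 + 8x + 10 (mod f), so (2x^3 + 2x^2 + 8x + 10)·a(x) ≡ 4 (mod f). Multiplying by 4^(-1) ≡ 13 in F_17 gives a(x)^(-1) ≡ 13·(2x^3 + 2x^2 + 8x + 10) ≡ 9x^3 + 9x^2 + 2x + 11 (mod f). Check: (5x^3 + 6x^2 + 8x + 15)·(9x^3 + 9x^2 + 2x + 11) = 11x^6 + 14x^5 + 2x^3 + 13x^2 + 16x + 12 ≡ 1 (mod x^4 + 6x^3 + 5x^2 + 15x + 14).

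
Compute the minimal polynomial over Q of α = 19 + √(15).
m_α(x) = x^2 - 38x + 346

From α - 19 = √(15), squaring gives (α - 19)^2 = 15, i.e. α^2 - 38α + 361 = 15, so α^2 - 38α + 346 = 0. The discriminant of x^2 - 38x + 346 is (-38)^2 - 4·(346) = 1444 - 1384 = 60, and 4·(15) is not a perfect square in Q since 15 is squarefree and ≠ 1. Hence x^2 - 38x + 346 is irreducible over Q and is the minimal polynomial of α.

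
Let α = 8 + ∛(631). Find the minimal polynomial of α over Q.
m_α(x) = x^3 - 24x^2 + 192x - 1143

Set β = α - 8 = ∛(631), so β^3 = 631. Then (α - 8)^3 - 631 = 0, i.e. α is a root of g(x) = (x - 8)^3 - 631 = x^3 - 24x^2 + 192x - 1143. Since g(x) = h(x - 8) where h(x) = x^3 - 631, and h is irreducible over Q (because 631 is not a perfect cube, so h has no rational root, and a monic cubic with no rational root is irreducible), g is also irreducible (irreducibility is preserved under the substitution x → x - 8). Hence m_α(x) = x^3 - 24x^2 + 192x - 1143.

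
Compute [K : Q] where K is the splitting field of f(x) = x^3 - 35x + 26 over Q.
[K : Q] = 6

By the rational root test, any rational root of the monic integer polynomial f(x) = x^3 - 35x + 26 must be an integer dividing the constant term 26, i.e. one of ±{1, 2, 13, 26}. Evaluating: f(1) = -8, f(-1) = 60, f(2) = -36, f(-2) = 88, f(13) = 1768, f(-13) = -1716, f(26) = 16692, f(-26) = -16640; none is 0, so f has no rational root and is therefore irreducible over Q (a cubic with no linear factor over a field is irreducible). For an irreducible cubic, the Galois group is A_3 or S_3 according as the discriminant disc(f) = -4a^3 - 27b^2 = -4·(-35)^3 - 27·(26)^2 = 153248 is or is not a square in Q. Here disc(f) = 153248 is not a perfect square in Q, so the Galois group of f over Q is not contained in A_3 and must be all of S_3. The splitting field has degree |S_3| = 6 over Q, so [K : Q] = 6.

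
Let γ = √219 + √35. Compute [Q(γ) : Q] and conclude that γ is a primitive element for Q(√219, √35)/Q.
[Q(γ) : Q] = 4 (equivalently, Q(γ) = Q(√219, √35))

Obviously Q(γ) ⊆ Q(√219, √35), and [Q(√219, √35):Q] = 4 (since 219, 35 are distinct squarefree integers > 1 with 7665 not a perfect square). To show equality we compute the minimal polynomial of γ. From γ = √219 + √35: γ^2 = 219 + 2√(7665) + 35 = 254 + 2√(7665), so γ^2 - 254 = 2√(7665); squaring, (γ^2 - 254)^2 = 4·7665, i.e. γ^4 - 508γ^2 + 64516 - 30660 = 0, i.e. γ^4 - 508γ^2 + 33856 = 0. So γ is a root of x^4 - 508x^2 + 33856. This polynomial is irreducible over Q: it has no rational root (each ±√219 ± √35 is irrational), and any factorization into two quadratics over Q would force √(7665) ∈ Q (pairing opposite roots) or √219, √35 ∈ Q (other pairings), all impossible. Hence [Q(γ):Q] = 4 = [Q(√219, √35):Q], so Q(γ) = Q(√219, √35).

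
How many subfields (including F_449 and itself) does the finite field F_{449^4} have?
F_{449^4} has 3 subfields

The subfields of F_{p^n} are exactly the fields F_{p^d} for d | n (each is the fixed field of the unique index-d subgroup of Gal(F_{p^n}/F_p) ≅ Z/nZ). The divisors of n = 4 are {1, 2, 4}, giving 3 subfields: F_{449^1}, F_{449^2}, F_{449^4}.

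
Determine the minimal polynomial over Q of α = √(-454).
m_α(x) = x^2 + 454

α satisfies α^2 + 454 = 0, so x^2 + 454 annihilates α. Since d = -454 is squarefree and ≠ 1, it is not a perfect square in Q, so x^2 + 454 has no rational root and is therefore irreducible over Q (a degree-2 polynomial over a field is irreducible iff it has no root). Hence m_α(x) = x^2 + 454.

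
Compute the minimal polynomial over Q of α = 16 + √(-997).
m_α(x) = x^2 - 32x + 1253

From α - 16 = √(-997), squaring gives (α - 16)^2 = -997, i.e. α^2 - 32α + 256 = -997, so α^2 - 32α + 1253 = 0. The discriminant of x^2 - 32x + 1253 is (-32)^2 - 4·(1253) = 1024 - 5012 = -3988, and 4·(-997) is not a perfect square in Q since -997 is squarefree and ≠ 1. Hence x^2 - 32x + 1253 is irreducible over Q and is the minimal polynomial of α.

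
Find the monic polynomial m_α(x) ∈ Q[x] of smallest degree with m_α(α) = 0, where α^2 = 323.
m_α(x) = x^2 - 323

α satisfies α^2 - 323 = 0, so x^2 - 323 annihilates α. Since d = 323 is squarefree and ≠ 1, it is not a perfect square in Q, so x^2 - 323 has no rational root and is therefore irreducible over Q (a degree-2 polynomial over a field is irreducible iff it has no root). Hence m_α(x) = x^2 - 323.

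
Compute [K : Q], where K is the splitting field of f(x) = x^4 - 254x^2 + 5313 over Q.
[K : Q] = 4

Solving the quadratic in x^2: x^2 = (254 ± √(254^2 - 4·5313))/2 = (254 ± √43264)/2 = (254 ± 208)/2, giving x^2 = 23 or x^2 = 231. So f(x) = (x^2 - 23)(x^2 - 231) and the roots of f are ±√23, ±√231. Hence the splitting field is K = Q(√23, √231). Since 23 and 231 are distinct squarefree integers > 1, their product 5313 is not a perfect square, so √231 ∉ Q(√23). By the tower law [K:Q] = [Q(√23,√231):Q(√23)] · [Q(√23):Q] = 2 · 2 = 4.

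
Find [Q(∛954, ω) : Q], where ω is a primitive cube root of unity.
[Q(∛954, ω) : Q] = 6

[Q(∛954):Q] = 3 (min poly x^3 - 954, irreducible since 954 is not a perfect cube). [Q(ω):Q] = 2 (min poly x^2 + x + 1). Since Q(∛954) ⊂ R and ω ∉ R, we have ω ∉ Q(∛954), so x^2 + x + 1 remains irreducible over Q(∛954) and [Q(∛954, ω) : Q(∛954)] = 2. By the tower law, [Q(∛954, ω) : Q] = 3 · 2 = 6. (In fact Q(∛954, ω) is the splitting field of x^3 - 954 over Q.)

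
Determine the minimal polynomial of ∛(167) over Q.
m_α(x) = x^3 - 167

α satisfies α^3 = 167, so x^3 - 167 annihilates α. By the rational root test, a rational root p/q (in lowest terms) of x^3 - 167 would satisfy p^3 = 167 q^3, forcing q = 1 and p^3 = 167; but 167 is not a perfect cube, contradiction. A monic cubic over Q with no rational root is irreducible (any nontrivial factorization would include a linear factor). Hence x^3 - 167 is the minimal polynomial of α, and in particular [Q(α):Q] = 3.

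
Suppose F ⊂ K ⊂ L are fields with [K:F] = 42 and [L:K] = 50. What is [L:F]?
[L:F] = 2100

The tower law says that for any tower of field extensions F ⊂ K ⊂ L with finite degrees, [L:F] = [L:K] · [K:F]. Here this gives [L:F] = 50 · 42 = 2100.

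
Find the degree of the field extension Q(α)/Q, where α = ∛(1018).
[Q(α):Q] = 3

The minimal polynomial of α is x^3 - 1018, irreducible over Q since 1018 is not a perfect cube (so x^3 - 1018 has no rational root). Hence [Q(α):Q] = deg(m_α) = 3.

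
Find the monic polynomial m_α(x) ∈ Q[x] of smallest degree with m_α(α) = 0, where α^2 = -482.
m_α(x) = x^2 + 482

α satisfies α^2 + 482 = 0, so x^2 + 482 annihilates α. Since d = -482 is squarefree and ≠ 1, it is not a perfect square in Q, so x^2 + 482 has no rational root and is therefore irreducible over Q (a degree-2 polynomial over a field is irreducible iff it has no root). Hence m_α(x) = x^2 + 482.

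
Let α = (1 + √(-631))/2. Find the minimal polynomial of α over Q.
m_α(x) = x^2 - x + 158

From 2α - 1 = √(-631), squaring gives (2α - 1)^2 = -631, i.e. 4α^2 - 4α + 1 = -631, so α^2 - α + (1 + 631)/4 = 0. Since -631 ≡ 1 (mod 4), (1 + 631)/4 = 158 ∈ Z. The polynomial x^2 - x + 158 has discriminant 1 - 4·(158) = -631, which is not a perfect square in Q (d = -631 is squarefree and ≠ 1), so x^2 - x + 158 is irreducible over Q. It is the minimal polynomial of α.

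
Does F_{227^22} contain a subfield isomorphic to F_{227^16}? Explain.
No: F_{227^16} is not a subfield of F_{227^22}

F_{p^m} embeds in F_{p^n} iff m | n. Here 16 ∤ 22 (since 22 = 1·16 + 6 with remainder 6 ≠ 0), so F_{227^16} is not a subfield of F_{227^22}. Equivalently: if it were, the tower law would give 16 = [F_{227^16}:F_227] dividing [F_{227^22}:F_227] = 22, contradiction.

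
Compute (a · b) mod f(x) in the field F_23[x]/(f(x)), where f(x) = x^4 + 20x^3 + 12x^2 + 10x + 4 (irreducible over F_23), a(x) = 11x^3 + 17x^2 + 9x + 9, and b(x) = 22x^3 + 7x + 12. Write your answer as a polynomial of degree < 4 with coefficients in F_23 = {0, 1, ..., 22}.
a · b ≡ 21x^3 + 4x^2 + 9x (mod f(x))

Multiply in F_23[x]: a(x)·b(x) = (11x^3 + 17x^2 + 9x + 9)·(22x^3 + 7x + 12) = 12x^6 + 6x^5 + 22x^4 + 12x^3 + 14x^2 + 10x + 16. This has degree ≥ 4, so divide by f(x) over F_23: 12x^6 + 6x^5 + 22x^4 + 12x^3 + 14x^2 + 10x + 16 = (12x^2 + 19x + 4)·(x^4 + 20x^3 + 12x^2 + 10x + 4) + (21x^3 + 4x^2 + 9x). Hence a·b ≡ 21x^3 + 4x^2 + 9x (mod f). (F_23[x]/(f) is a field with 23^4 = 279841 elements since f is irreducible of degree 4.)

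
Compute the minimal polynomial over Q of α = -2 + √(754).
m_α(x) = x^2 + 4x - 750

From α + 2 = √(754), squaring gives (α + 2)^2 = 754, i.e. α^2 + 4α + 4 = 754, so α^2 + 4α - 750 = 0. The discriminant of x^2 + 4x - 750 is (4)^2 - 4·(-750) = 16 + 3000 = 3016, and 4·(754) is not a perfect square in Q since 754 is squarefree and ≠ 1. Hence x^2 + 4x - 750 is irreducible over Q and is the minimal polynomial of α.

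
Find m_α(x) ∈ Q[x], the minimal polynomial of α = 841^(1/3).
m_α(x) = x^3 - 841

α satisfies α^3 = 841, so x^3 - 841 annihilates α. By the rational root test, a rational root p/q (in lowest terms) of x^3 - 841 would satisfy p^3 = 841 q^3, forcing q = 1 and p^3 = 841; but 841 is not a perfect cube, contradiction. A monic cubic over Q with no rational root is irreducible (any nontrivial factorization would include a linear factor). Hence x^3 - 841 is the minimal polynomial of α, and in particular [Q(α):Q] = 3.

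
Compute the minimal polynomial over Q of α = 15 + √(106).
m_α(x) = x^2 - 30x + 119

From α - 15 = √(106), squaring gives (α - 15)^2 = 106, i.e. α^2 - 30α + 225 = 106, so α^2 - 30α + 119 = 0. The discriminant of x^2 - 30x + 119 is (-30)^2 - 4·(119) = 900 - 476 = 424, and 4·(106) is not a perfect square in Q since 106 is squarefree and ≠ 1. Hence x^2 - 30x + 119 is irreducible over Q and is the minimal polynomial of α.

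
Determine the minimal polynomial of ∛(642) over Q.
m_α(x) = x^3 - 642

α satisfies α^3 = 642, so x^3 - 642 annihilates α. By the rational root test, a rational root p/q (in lowest terms) of x^3 - 642 would satisfy p^3 = 642 q^3, forcing q = 1 and p^3 = 642; but 642 is not a perfect cube, contradiction. A monic cubic over Q with no rational root is irreducible (any nontrivial factorization would include a linear factor). Hence x^3 - 642 is the minimal polynomial of α, and in particular [Q(α):Q] = 3.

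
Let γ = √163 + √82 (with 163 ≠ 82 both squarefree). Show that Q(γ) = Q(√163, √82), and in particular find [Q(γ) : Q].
[Q(γ) : Q] = 4 (equivalently, Q(γ) = Q(√163, √82))

Obviously Q(γ) ⊆ Q(√163, √82), and [Q(√163, √82):Q] = 4 (since 163, 82 are distinct squarefree integers > 1 with 13366 not a perfect square). To show equality we compute the minimal polynomial of γ. From γ = √163 + √82: γ^2 = 163 + 2√(13366) + 82 = 245 + 2√(13366), so γ^2 - 245 = 2√(13366); squaring, (γ^2 - 245)^2 = 4·13366, i.e. γ^4 - 490γ^2 + 60025 - 53464 = 0, i.e. γ^4 - 490γ^2 + 6561 = 0. So γ is a root of x^4 - 490x^2 + 6561. This polynomial is irreducible over Q: it has no rational root (each ±√163 ± √82 is irrational), and any factorization into two quadratics over Q would force √(13366) ∈ Q (pairing opposite roots) or √163, √82 ∈ Q (other pairings), all impossible. Hence [Q(γ):Q] = 4 = [Q(√163, √82):Q], so Q(γ) = Q(√163, √82).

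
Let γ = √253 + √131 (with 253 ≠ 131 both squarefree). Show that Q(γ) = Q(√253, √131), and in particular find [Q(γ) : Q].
[Q(γ) : Q] = 4 (equivalently, Q(γ) = Q(√253, √131))

Obviously Q(γ) ⊆ Q(√253, √131), and [Q(√253, √131):Q] = 4 (since 253, 131 are distinct squarefree integers > 1 with 33143 not a perfect square). To show equality we compute the minimal polynomial of γ. From γ = √253 + √131: γ^2 = 253 + 2√(33143) + 131 = 384 + 2√(33143), so γ^2 - 384 = 2√(33143); squaring, (γ^2 - 384)^2 = 4·33143, i.e. γ^4 - 768γ^2 + 147456 - 132572 = 0, i.e. γ^4 - 768γ^2 + 14884 = 0. So γ is a root of x^4 - 768x^2 + 14884. This polynomial is irreducible over Q: it has no rational root (each ±√253 ± √131 is irrational), and any factorization into two quadratics over Q would force √(33143) ∈ Q (pairing opposite roots) or √253, √131 ∈ Q (other pairings), all impossible. Hence [Q(γ):Q] = 4 = [Q(√253, √131):Q], so Q(γ) = Q(√253, √131).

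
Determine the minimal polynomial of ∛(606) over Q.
m_α(x) = x^3 - 606

α satisfies α^3 = 606, so x^3 - 606 annihilates α. By the rational root test, a rational root p/q (in lowest terms) of x^3 - 606 would satisfy p^3 = 606 q^3, forcing q = 1 and p^3 = 606; but 606 is not a perfect cube, contradiction. A monic cubic over Q with no rational root is irreducible (any nontrivial factorization would include a linear factor). Hence x^3 - 606 is the minimal polynomial of α, and in particular [Q(α):Q] = 3.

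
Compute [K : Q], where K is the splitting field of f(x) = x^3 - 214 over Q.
[K : Q] = 6

The roots of x^3 - 214 are ∛214, ω∛214, ω^2∛214 where ω = e^(2πi/3) is a primitive cube root of unity, so K = Q(∛214, ω). Now [Q(∛214):Q] = 3 (since 214 is not a perfect cube, x^3 - 214 is irreducible) and [Q(ω):Q] = 2. Both 2 and 3 divide [K:Q], and [K:Q] ≤ 3·2 = 6, so [K:Q] = 6. (Equivalently: Q(∛214) ⊂ R but ω ∉ R, so [K : Q(∛214)] = 2.)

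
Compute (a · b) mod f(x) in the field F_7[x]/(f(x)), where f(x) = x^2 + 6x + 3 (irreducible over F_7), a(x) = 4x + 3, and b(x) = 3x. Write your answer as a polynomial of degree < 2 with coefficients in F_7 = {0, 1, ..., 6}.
a · b ≡ 6 (mod f(x))

Multiply in F_7[x]: a(x)·b(x) = (4x + 3)·(3x) = 5x^2 + 2x. This has degree ≥ 2, so divide by f(x) over F_7: 5x^2 + 2x = (5)·(x^2 + 6x + 3) + (6). Hence a·b ≡ 6 (mod f). (F_7[x]/(f) is a field with 7^2 = 49 elements since f is irreducible of degree 2.)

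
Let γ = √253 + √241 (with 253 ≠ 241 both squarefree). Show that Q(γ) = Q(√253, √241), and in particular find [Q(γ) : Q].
[Q(γ) : Q] = 4 (equivalently, Q(γ) = Q(√253, √241))

Obviously Q(γ) ⊆ Q(√253, √241), and [Q(√253, √241):Q] = 4 (since 253, 241 are distinct squarefree integers > 1 with 60973 not a perfect square). To show equality we compute the minimal polynomial of γ. From γ = √253 + √241: γ^2 = 253 + 2√(60973) + 241 = 494 + 2√(60973), so γ^2 - 494 = 2√(60973); squaring, (γ^2 - 494)^2 = 4·60973, i.e. γ^4 - 988γ^2 + 244036 - 243892 = 0, i.e. γ^4 - 988γ^2 + 144 = 0. So γ is a root of x^4 - 988x^2 + 144. This polynomial is irreducible over Q: it has no rational root (each ±√253 ± √241 is irrational), and any factorization into two quadratics over Q would force √(60973) ∈ Q (pairing opposite roots) or √253, √241 ∈ Q (other pairings), all impossible. Hence [Q(γ):Q] = 4 = [Q(√253, √241):Q], so Q(γ) = Q(√253, √241).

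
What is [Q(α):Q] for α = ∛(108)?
[Q(α):Q] = 3

The minimal polynomial of α is x^3 - 108, irreducible over Q since 108 is not a perfect cube (so x^3 - 108 has no rational root). Hence [Q(α):Q] = deg(m_α) = 3.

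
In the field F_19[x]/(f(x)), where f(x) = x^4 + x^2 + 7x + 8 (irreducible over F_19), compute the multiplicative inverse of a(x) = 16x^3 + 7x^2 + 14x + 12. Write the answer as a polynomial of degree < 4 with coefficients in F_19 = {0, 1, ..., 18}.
a(x)^(-1) ≡ 4x^3 + 16x + 15 (mod f(x))

Since f is irreducible over F_19, F_19[x]/(f) is a field and a(x) ≠ 0 has an inverse. Apply the extended Euclidean algorithm to f(x) and a(x) in F_19[x]: f(x) = (6x + 14)·a(x) + (9x^2 + 5x + 11);  a(x) = (6x + 8)·(9x^2 + 5x + 11) + (3x);  (9x^2 + 5x + 11) = (3x + 8)·(3x) + (11). The last nonzero remainder is the constant 11 = gcd(f, a) in F_19. Back-substituting through the division chain expresses 11 = s(x)·a(x) + t(x)·f(x) with s(x) ≡ 6x^3 + 5x + 13 (mod f), so (6x^3 + 5x + 13)·a(x) ≡ 11 (mod f). Multiplying by 11^(-1) ≡ 7 in F_19 gives a(x)^(-1) ≡ 7·(6x^3 + 5x + 13) ≡ 4x^3 + 16x + 15 (mod f). Check: (16x^3 + 7x^2 + 14x + 12)·(4x^3 + 16x + 15) = 7x^6 + 9x^5 + 8x^4 + x^3 + 6x^2 + 3x + 9 ≡ 1 (mod x^4 + x^2 + 7x + 8).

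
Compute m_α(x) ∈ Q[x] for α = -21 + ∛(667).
m_α(x) = x^3 + 63x^2 + 1323x + 8594

Set β = α + 21 = ∛(667), so β^3 = 667. Then (α + 21)^3 - 667 = 0, i.e. α is a root of g(x) = (x + 21)^3 - 667 = x^3 + 63x^2 + 1323x + 8594. Since g(x) = h(x + 21) where h(x) = x^3 - 667, and h is irreducible over Q (because 667 is not a perfect cube, so h has no rational root, and a monic cubic with no rational root is irreducible), g is also irreducible (irreducibility is preserved under the substitution x → x + 21). Hence m_α(x) = x^3 + 63x^2 + 1323x + 8594.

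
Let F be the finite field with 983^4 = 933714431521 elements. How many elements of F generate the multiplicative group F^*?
There are φ(933714431520) = 223744819200 primitive elements

F_q^* is cyclic of order q - 1 = 933714431520. A cyclic group of order m has exactly φ(m) generators. Here m = 933714431520 = 2^5 · 3 · 5 · 13 · 41 · 491 · 7433, so the number of primitive elements is φ(933714431520) = 223744819200.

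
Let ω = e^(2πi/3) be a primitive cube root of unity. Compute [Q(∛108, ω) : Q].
[Q(∛108, ω) : Q] = 6

[Q(∛108):Q] = 3 (min poly x^3 - 108, irreducible since 108 is not a perfect cube). [Q(ω):Q] = 2 (min poly x^2 + x + 1). Since Q(∛108) ⊂ R and ω ∉ R, we have ω ∉ Q(∛108), so x^2 + x + 1 remains irreducible over Q(∛108) and [Q(∛108, ω) : Q(∛108)] = 2. By the tower law, [Q(∛108, ω) : Q] = 3 · 2 = 6. (In fact Q(∛108, ω) is the splitting field of x^3 - 108 over Q.)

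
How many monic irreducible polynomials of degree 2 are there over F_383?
There are 73153 monic irreducible polynomials of degree 2 over F_383

Each element of F_{383^2} that lies in no proper subfield is a root of exactly one monic irreducible of degree 2 over F_383, and each such polynomial has 2 distinct roots in F_{383^2}. By Möbius inversion the count is N_383(2) = (1/2) Σ_{d|2} μ(2/d) · 383^d = (1/2)(μ(2)·383^1 + μ(1)·383^2) = 146306/2 = 73153.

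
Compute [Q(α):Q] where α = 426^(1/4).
[Q(α):Q] = 4

α is a root of x^4 - 426. By Eisenstein's criterion at the prime p = 2 (which divides the constant term 426 but p^2 = 4 does not, since 426 is squarefree), x^4 - 426 is irreducible over Q. Hence [Q(α):Q] = 4.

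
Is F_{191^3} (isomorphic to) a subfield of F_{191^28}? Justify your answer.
No: F_{191^3} is not a subfield of F_{191^28}

F_{p^m} embeds in F_{p^n} iff m | n. Here 3 ∤ 28 (since 28 = 9·3 + 1 with remainder 1 ≠ 0), so F_{191^3} is not a subfield of F_{191^28}. Equivalently: if it were, the tower law would give 3 = [F_{191^3}:F_191] dividing [F_{191^28}:F_191] = 28, contradiction.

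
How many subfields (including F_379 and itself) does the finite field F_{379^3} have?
F_{379^3} has 2 subfields

The subfields of F_{p^n} are exactly the fields F_{p^d} for d | n (each is the fixed field of the unique index-d subgroup of Gal(F_{p^n}/F_p) ≅ Z/nZ). The divisors of n = 3 are {1, 3}, giving 2 subfields: F_{379^1}, F_{379^3}.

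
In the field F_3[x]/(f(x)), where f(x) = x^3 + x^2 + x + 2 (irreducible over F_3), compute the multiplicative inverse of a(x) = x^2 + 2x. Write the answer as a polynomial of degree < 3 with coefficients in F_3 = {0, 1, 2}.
a(x)^(-1) ≡ x + 2 (mod f(x))

Since f is irreducible over F_3, F_3[x]/(f) is a field and a(x) ≠ 0 has an inverse. Apply the extended Euclidean algorithm to f(x) and a(x) in F_3[x]: f(x) = (x + 2)·a(x) + (2). The last nonzero remainder is the constant 2 = gcd(f, a) in F_3. Back-substituting through the division chain expresses 2 = s(x)·a(x) + t(x)·f(x) with s(x) ≡ 2x + 1 (mod f), so (2x + 1)·a(x) ≡ 2 (mod f). Multiplying by 2^(-1) ≡ 2 in F_3 gives a(x)^(-1) ≡ 2·(2x + 1) ≡ x + 2 (mod f). Check: (x^2 + 2x)·(x + 2) = x^3 + x^2 + x ≡ 1 (mod x^3 + x^2 + x + 2).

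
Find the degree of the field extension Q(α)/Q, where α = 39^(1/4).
[Q(α):Q] = 4

α is a root of x^4 - 39. By Eisenstein's criterion at the prime p = 3 (which divides the constant term 39 but p^2 = 9 does not, since 39 is squarefree), x^4 - 39 is irreducible over Q. Hence [Q(α):Q] = 4.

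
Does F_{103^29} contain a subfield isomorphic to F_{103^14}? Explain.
No: F_{103^14} is not a subfield of F_{103^29}

F_{p^m} embeds in F_{p^n} iff m | n. Here 14 ∤ 29 (since 29 = 2·14 + 1 with remainder 1 ≠ 0), so F_{103^14} is not a subfield of F_{103^29}. Equivalently: if it were, the tower law would give 14 = [F_{103^14}:F_103] dividing [F_{103^29}:F_103] = 29, contradiction.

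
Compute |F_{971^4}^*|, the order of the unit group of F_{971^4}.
|F_{971^4}^*| = 888949151280

F_{971^4} has 971^4 = 888949151281 elements; its multiplicative group consists of all nonzero elements, so |F_{971^4}^*| = 888949151281 - 1 = 888949151280. (It is cyclic since any finite subgroup of the multiplicative group of a field is cyclic.)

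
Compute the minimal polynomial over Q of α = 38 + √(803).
m_α(x) = x^2 - 76x + 641

From α - 38 = √(803), squaring gives (α - 38)^2 = 803, i.e. α^2 - 76α + 1444 = 803, so α^2 - 76α + 641 = 0. The discriminant of x^2 - 76x + 641 is (-76)^2 - 4·(641) = 5776 - 2564 = 3212, and 4·(803) is not a perfect square in Q since 803 is squarefree and ≠ 1. Hence x^2 - 76x + 641 is irreducible over Q and is the minimal polynomial of α.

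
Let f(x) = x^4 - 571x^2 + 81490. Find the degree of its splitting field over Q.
[K : Q] = 4

Solving the quadratic in x^2: x^2 = (571 ± √(571^2 - 4·81490))/2 = (571 ± √81)/2 = (571 ± 9)/2, giving x^2 = 281 or x^2 = 290. So f(x) = (x^2 - 281)(x^2 - 290) and the roots of f are ±√281, ±√290. Hence the splitting field is K = Q(√281, √290). Since 281 and 290 are distinct squarefree integers > 1, their product 81490 is not a perfect square, so √290 ∉ Q(√281). By the tower law [K:Q] = [Q(√281,√290):Q(√281)] · [Q(√281):Q] = 2 · 2 = 4.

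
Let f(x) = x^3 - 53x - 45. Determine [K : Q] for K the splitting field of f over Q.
[K : Q] = 6

By the rational root test, any rational root of the monic integer polynomial f(x) = x^3 - 53x - 45 must be an integer dividing the constant term -45, i.e. one of ±{1, 3, 5, 9, 15, 45}. Evaluating: f(1) = -97, f(-1) = 7, f(3) = -177, f(-3) = 87, f(5) = -185, f(-5) = 95, f(9) = 207, f(-9) = -297, f(15) = 2535, f(-15) = -2625, f(45) = 88695, f(-45) = -88785; none is 0, so f has no rational root and is therefore irreducible over Q (a cubic with no linear factor over a field is irreducible). For an irreducible cubic, the Galois group is A_3 or S_3 according as the discriminant disc(f) = -4a^3 - 27b^2 = -4·(-53)^3 - 27·(-45)^2 = 540833 is or is not a square in Q. Here disc(f) = 540833 is not a perfect square in Q, so the Galois group of f over Q is not contained in A_3 and must be all of S_3. The splitting field has degree |S_3| = 6 over Q, so [K : Q] = 6.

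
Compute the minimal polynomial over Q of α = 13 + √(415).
m_α(x) = x^2 - 26x - 246

From α - 13 = √(415), squaring gives (α - 13)^2 = 415, i.e. α^2 - 26α + 169 = 415, so α^2 - 26α - 246 = 0. The discriminant of x^2 - 26x - 246 is (-26)^2 - 4·(-246) = 676 + 984 = 1660, and 4·(415) is not a perfect square in Q since 415 is squarefree and ≠ 1. Hence x^2 - 26x - 246 is irreducible over Q and is the minimal polynomial of α.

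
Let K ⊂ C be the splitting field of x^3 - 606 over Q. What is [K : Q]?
[K : Q] = 6

The roots of x^3 - 606 are ∛606, ω∛606, ω^2∛606 where ω = e^(2πi/3) is a primitive cube root of unity, so K = Q(∛606, ω). Now [Q(∛606):Q] = 3 (since 606 is not a perfect cube, x^3 - 606 is irreducible) and [Q(ω):Q] = 2. Both 2 and 3 divide [K:Q], and [K:Q] ≤ 3·2 = 6, so [K:Q] = 6. (Equivalently: Q(∛606) ⊂ R but ω ∉ R, so [K : Q(∛606)] = 2.)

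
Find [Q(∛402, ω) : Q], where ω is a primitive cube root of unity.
[Q(∛402, ω) : Q] = 6

[Q(∛402):Q] = 3 (min poly x^3 - 402, irreducible since 402 is not a perfect cube). [Q(ω):Q] = 2 (min poly x^2 + x + 1). Since Q(∛402) ⊂ R and ω ∉ R, we have ω ∉ Q(∛402), so x^2 + x + 1 remains irreducible over Q(∛402) and [Q(∛402, ω) : Q(∛402)] = 2. By the tower law, [Q(∛402, ω) : Q] = 3 · 2 = 6. (In fact Q(∛402, ω) is the splitting field of x^3 - 402 over Q.)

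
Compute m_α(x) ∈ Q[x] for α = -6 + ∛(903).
m_α(x) = x^3 + 18x^2 + 108x - 687

Set β = α + 6 = ∛(903), so β^3 = 903. Then (α + 6)^3 - 903 = 0, i.e. α is a root of g(x) = (x + 6)^3 - 903 = x^3 + 18x^2 + 108x - 687. Since g(x) = h(x + 6) where h(x) = x^3 - 903, and h is irreducible over Q (because 903 is not a perfect cube, so h has no rational root, and a monic cubic with no rational root is irreducible), g is also irreducible (irreducibility is preserved under the substitution x → x + 6). Hence m_α(x) = x^3 + 18x^2 + 108x - 687.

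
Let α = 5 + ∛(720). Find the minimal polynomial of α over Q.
m_α(x) = x^3 - 15x^2 + 75x - 845

Set β = α - 5 = ∛(720), so β^3 = 720. Then (α - 5)^3 - 720 = 0, i.e. α is a root of g(x) = (x - 5)^3 - 720 = x^3 - 15x^2 + 75x - 845. Since g(x) = h(x - 5) where h(x) = x^3 - 720, and h is irreducible over Q (because 720 is not a perfect cube, so h has no rational root, and a monic cubic with no rational root is irreducible), g is also irreducible (irreducibility is preserved under the substitution x → x - 5). Hence m_α(x) = x^3 - 15x^2 + 75x - 845.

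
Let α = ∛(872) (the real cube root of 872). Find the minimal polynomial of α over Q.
m_α(x) = x^3 - 872

α satisfies α^3 = 872, so x^3 - 872 annihilates α. By the rational root test, a rational root p/q (in lowest terms) of x^3 - 872 would satisfy p^3 = 872 q^3, forcing q = 1 and p^3 = 872; but 872 is not a perfect cube, contradiction. A monic cubic over Q with no rational root is irreducible (any nontrivial factorization would include a linear factor). Hence x^3 - 872 is the minimal polynomial of α, and in particular [Q(α):Q] = 3.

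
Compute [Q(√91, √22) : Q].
[Q(√91, √22) : Q] = 4

[Q(√91):Q] = 2 (min poly x^2 - 91, irreducible since 91 is squarefree > 1). For the top step, suppose √22 ∈ Q(√91), say √22 = c + d√91 with c, d ∈ Q. Squaring: 22 = c^2 + 91d^2 + 2cd√91. Since √91 ∉ Q this forces 2cd = 0. If d = 0 then √22 = c ∈ Q, contradicting 22 squarefree > 1. If c = 0 then 22 = 91d^2, so 91·22 = (91d)^2 is a perfect square in Q — but 91·22 = 2002 is not a perfect square (since 91 and 22 are distinct squarefree integers). Contradiction. Hence √22 ∉ Q(√91), so x^2 - 22 stays irreducible over Q(√91) and [Q(√91, √22) : Q(√91)] = 2. By the tower law, [Q(√91, √22) : Q] = 2 · 2 = 4.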